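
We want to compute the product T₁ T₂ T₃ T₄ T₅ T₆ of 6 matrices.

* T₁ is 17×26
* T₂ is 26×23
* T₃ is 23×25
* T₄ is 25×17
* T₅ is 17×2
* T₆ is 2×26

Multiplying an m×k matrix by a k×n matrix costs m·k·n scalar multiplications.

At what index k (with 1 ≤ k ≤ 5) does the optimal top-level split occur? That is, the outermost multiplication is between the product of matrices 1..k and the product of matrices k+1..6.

Adjacent pairs: T₁T₂ = 17·26·23 = 10166; T₂T₃ = 26·23·25 = 14950; T₃T₄ = 23·25·17 = 9775; T₄T₅ = 25·17·2 = 850; T₅T₆ = 17·2·26 = 884.
Length 3: T₁..T₃: k=1: 0+14950+17·26·25=26000; k=2: 10166+0+17·23·25=19941 → min 19941 | T₂..T₄: k=2: 0+9775+26·23·17=19941; k=3: 14950+0+26·25·17=26000 → min 19941 | T₃..T₅: k=3: 0+850+23·25·2=2000; k=4: 9775+0+23·17·2=10557 → min 2000 | T₄..T₆: k=4: 0+884+25·17·26=11934; k=5: 850+0+25·2·26=2150 → min 2150.
Length 4: T₁..T₄: k=1: 0+19941+17·26·17=27455; k=2: 10166+9775+17·23·17=26588; k=3: 19941+0+17·25·17=27166 → min 26588 | T₂..T₅: k=2: 0+2000+26·23·2=3196; k=3: 14950+850+26·25·2=17100; k=4: 19941+0+26·17·2=20825 → min 3196 | T₃..T₆: k=3: 0+2150+23·25·26=17100; k=4: 9775+884+23·17·26=20825; k=5: 2000+0+23·2·26=3196 → min 3196.
Length 5: T₁..T₅: k=1: 0+3196+17·26·2=4080; k=2: 10166+2000+17·23·2=12948; k=3: 19941+850+17·25·2=21641; k=4: 26588+0+17·17·2=27166 → min 4080 | T₂..T₆: k=2: 0+3196+26·23·26=18744; k=3: 14950+2150+26·25·26=34000; k=4: 19941+884+26·17·26=32317; k=5: 3196+0+26·2·26=4548 → min 4548.
Top-level splits: k=1: (T₁..T₁)·(T₂..T₆) → 0+4548+17·26·26 = 16040; k=2: (T₁..T₂)·(T₃..T₆) → 10166+3196+17·23·26 = 23528; k=3: (T₁..T₃)·(T₄..T₆) → 19941+2150+17·25·26 = 33141; k=4: (T₁..T₄)·(T₅..T₆) → 26588+884+17·17·26 = 34986; k=5: (T₁..T₅)·(T₆..T₆) → 4080+0+17·2·26 = 4964.
Best split is after T₅, i.e. k = 5.

5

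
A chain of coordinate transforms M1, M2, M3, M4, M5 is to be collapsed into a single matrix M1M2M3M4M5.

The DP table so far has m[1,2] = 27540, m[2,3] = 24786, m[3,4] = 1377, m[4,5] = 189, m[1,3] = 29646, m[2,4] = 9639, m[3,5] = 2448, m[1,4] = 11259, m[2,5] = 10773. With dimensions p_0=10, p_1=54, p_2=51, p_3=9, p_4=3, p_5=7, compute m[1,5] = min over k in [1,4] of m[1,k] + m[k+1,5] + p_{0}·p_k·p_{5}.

m[1,5] = min over k∈[1,4] of m[1,k]+m[k+1,5]+p_{0}·p_k·p_{5}.
k=1: 0 + 10773 + 10·54·7 = 14553; k=2: 27540 + 2448 + 10·51·7 = 33558; k=3: 29646 + 189 + 10·9·7 = 30465; k=4: 11259 + 0 + 10·3·7 = 11469.
Minimum: 11469 at k=4.

11469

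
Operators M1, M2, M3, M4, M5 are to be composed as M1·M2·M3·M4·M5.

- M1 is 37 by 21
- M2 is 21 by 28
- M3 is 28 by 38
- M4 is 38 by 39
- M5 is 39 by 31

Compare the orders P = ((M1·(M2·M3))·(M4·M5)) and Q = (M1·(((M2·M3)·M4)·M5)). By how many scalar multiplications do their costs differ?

Order P = ((M1·(M2·M3))·(M4·M5)): (M2·M3): 21×28 by 28×38 → 21×38, cost 21·28·38 = 22344; (M1·(M2·M3)): 37×21 by 21×38 → 37×38, cost 37·21·38 = 29526; cumulative 51870; (M4·M5): 38×39 by 39×31 → 38×31, cost 38·39·31 = 45942; ((M1·(M2·M3))·(M4·M5)): 37×38 by 38×31 → 37×31, cost 37·38·31 = 43586; cumulative 141398. Total 141398.
Order Q = (M1·(((M2·M3)·M4)·M5)): (M2·M3): 21×28 by 28×38 → 21×38, cost 21·28·38 = 22344; ((M2·M3)·M4): 21×38 by 38×39 → 21×39, cost 21·38·39 = 31122; cumulative 53466; (((M2·M3)·M4)·M5): 21×39 by 39×31 → 21×31, cost 21·39·31 = 25389; cumulative 78855; (M1·(((M2·M3)·M4)·M5)): 37×21 by 21×31 → 37×31, cost 37·21·31 = 24087; cumulative 102942. Total 102942.
Difference: |141398 − 102942| = 38456.

38456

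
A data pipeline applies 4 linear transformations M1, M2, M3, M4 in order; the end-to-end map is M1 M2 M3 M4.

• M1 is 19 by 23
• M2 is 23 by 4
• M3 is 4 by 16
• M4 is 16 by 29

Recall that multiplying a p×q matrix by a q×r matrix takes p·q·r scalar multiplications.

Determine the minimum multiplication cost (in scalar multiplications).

Adjacent pairs: M1M2 = 19·23·4 = 1748; M2M3 = 23·4·16 = 1472; M3M4 = 4·16·29 = 1856.
Length 3: M1..M3: k=1: 0+1472+19·23·16=8464; k=2: 1748+0+19·4·16=2964 → min 2964 | M2..M4: k=2: 0+1856+23·4·29=4524; k=3: 1472+0+23·16·29=12144 → min 4524.
Length 4: M1..M4: k=1: 0+4524+19·23·29=17197; k=2: 1748+1856+19·4·29=5808; k=3: 2964+0+19·16·29=11780 → min 5808.
Optimal order: ((M1 M2) (M3 M4)) with cost 5808.

5808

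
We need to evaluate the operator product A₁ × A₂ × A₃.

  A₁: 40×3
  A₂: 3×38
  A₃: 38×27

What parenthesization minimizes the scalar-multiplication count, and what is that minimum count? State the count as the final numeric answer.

6318

(A₁ × (A₂ × A₃)): cost 6318.
((A₁ × A₂) × A₃): cost 45600.
Optimal: (A₁ × (A₂ × A₃)) with cost 6318.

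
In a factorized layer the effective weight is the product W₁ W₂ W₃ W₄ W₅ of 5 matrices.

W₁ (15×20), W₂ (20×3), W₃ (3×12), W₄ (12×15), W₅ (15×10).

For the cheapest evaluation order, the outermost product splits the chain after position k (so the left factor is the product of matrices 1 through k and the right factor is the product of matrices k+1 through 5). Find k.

Adjacent pairs: W₁W₂ = 15·20·3 = 900; W₂W₃ = 20·3·12 = 720; W₃W₄ = 3·12·15 = 540; W₄W₅ = 12·15·10 = 1800.
Length 3: W₁..W₃: k=1: 0+720+15·20·12=4320; k=2: 900+0+15·3·12=1440 → min 1440 | W₂..W₄: k=2: 0+540+20·3·15=1440; k=3: 720+0+20·12·15=4320 → min 1440 | W₃..W₅: k=3: 0+1800+3·12·10=2160; k=4: 540+0+3·15·10=990 → min 990.
Length 4: W₁..W₄: k=1: 0+1440+15·20·15=5940; k=2: 900+540+15·3·15=2115; k=3: 1440+0+15·12·15=4140 → min 2115 | W₂..W₅: k=2: 0+990+20·3·10=1590; k=3: 720+1800+20·12·10=4920; k=4: 1440+0+20·15·10=4440 → min 1590.
Top-level splits: k=1: (W₁..W₁)·(W₂..W₅) → 0+1590+15·20·10 = 4590; k=2: (W₁..W₂)·(W₃..W₅) → 900+990+15·3·10 = 2340; k=3: (W₁..W₃)·(W₄..W₅) → 1440+1800+15·12·10 = 5040; k=4: (W₁..W₄)·(W₅..W₅) → 2115+0+15·15·10 = 4365.
Best split is after W₂, i.e. k = 2.

2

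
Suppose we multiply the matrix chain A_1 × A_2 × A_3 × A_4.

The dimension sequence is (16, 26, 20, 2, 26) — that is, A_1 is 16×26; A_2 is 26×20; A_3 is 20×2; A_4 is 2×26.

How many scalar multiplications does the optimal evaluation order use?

2704

Adjacent pairs: A_1A_2 = 16·26·20 = 8320; A_2A_3 = 26·20·2 = 1040; A_3A_4 = 20·2·26 = 1040.
Length 3: A_1..A_3: k=1: 0+1040+16·26·2=1872; k=2: 8320+0+16·20·2=8960 → min 1872 | A_2..A_4: k=2: 0+1040+26·20·26=14560; k=3: 1040+0+26·2·26=2392 → min 2392.
Length 4: A_1..A_4: k=1: 0+2392+16·26·26=13208; k=2: 8320+1040+16·20·26=17680; k=3: 1872+0+16·2·26=2704 → min 2704.
Optimal order: ((A_1 × (A_2 × A_3)) × A_4) with cost 2704.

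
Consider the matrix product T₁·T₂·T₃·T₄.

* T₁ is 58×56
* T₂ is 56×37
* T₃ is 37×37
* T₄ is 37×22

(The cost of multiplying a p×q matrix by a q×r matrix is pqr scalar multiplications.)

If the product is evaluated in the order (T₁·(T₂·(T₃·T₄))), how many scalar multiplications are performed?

(T₃·T₄): 37×37 by 37×22 → 37×22, cost 37·37·22 = 30118
(T₂·(T₃·T₄)): 56×37 by 37×22 → 56×22, cost 56·37·22 = 45584; cumulative 75702
(T₁·(T₂·(T₃·T₄))): 58×56 by 56×22 → 58×22, cost 58·56·22 = 71456; cumulative 147158
Total: 147158 scalar multiplications.

147158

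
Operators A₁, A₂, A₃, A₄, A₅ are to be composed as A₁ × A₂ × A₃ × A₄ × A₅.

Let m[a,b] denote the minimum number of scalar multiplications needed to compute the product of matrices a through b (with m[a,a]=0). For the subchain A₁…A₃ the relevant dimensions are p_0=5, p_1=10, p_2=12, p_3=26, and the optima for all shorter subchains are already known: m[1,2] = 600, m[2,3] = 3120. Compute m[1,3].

2160

m[1,3] = min over k∈[1,2] of m[1,k]+m[k+1,3]+p_{0}·p_k·p_{3}.
k=1: 0 + 3120 + 5·10·26 = 4420; k=2: 600 + 0 + 5·12·26 = 2160.
Minimum: 2160 at k=2.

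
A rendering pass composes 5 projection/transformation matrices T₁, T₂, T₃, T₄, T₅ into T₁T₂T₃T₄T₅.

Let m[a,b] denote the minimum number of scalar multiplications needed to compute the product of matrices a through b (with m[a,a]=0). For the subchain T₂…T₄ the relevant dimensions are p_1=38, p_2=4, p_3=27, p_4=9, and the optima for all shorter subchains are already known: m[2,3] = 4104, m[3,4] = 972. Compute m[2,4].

m[2,4] = min over k∈[2,3] of m[2,k]+m[k+1,4]+p_{1}·p_k·p_{4}.
k=2: 0 + 972 + 38·4·9 = 2340; k=3: 4104 + 0 + 38·27·9 = 13338.
Minimum: 2340 at k=2.

2340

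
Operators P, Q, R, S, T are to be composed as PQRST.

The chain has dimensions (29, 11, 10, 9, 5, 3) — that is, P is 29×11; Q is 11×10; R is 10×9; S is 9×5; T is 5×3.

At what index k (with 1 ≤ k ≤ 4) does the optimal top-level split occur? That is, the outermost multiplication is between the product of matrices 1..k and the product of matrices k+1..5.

1

Adjacent pairs: PQ = 29·11·10 = 3190; QR = 11·10·9 = 990; RS = 10·9·5 = 450; ST = 9·5·3 = 135.
Length 3: P..R: k=1: 0+990+29·11·9=3861; k=2: 3190+0+29·10·9=5800 → min 3861 | Q..S: k=2: 0+450+11·10·5=1000; k=3: 990+0+11·9·5=1485 → min 1000 | R..T: k=3: 0+135+10·9·3=405; k=4: 450+0+10·5·3=600 → min 405.
Length 4: P..S: k=1: 0+1000+29·11·5=2595; k=2: 3190+450+29·10·5=5090; k=3: 3861+0+29·9·5=5166 → min 2595 | Q..T: k=2: 0+405+11·10·3=735; k=3: 990+135+11·9·3=1422; k=4: 1000+0+11·5·3=1165 → min 735.
Top-level splits: k=1: (P..P)·(Q..T) → 0+735+29·11·3 = 1692; k=2: (P..Q)·(R..T) → 3190+405+29·10·3 = 4465; k=3: (P..R)·(S..T) → 3861+135+29·9·3 = 4779; k=4: (P..S)·(T..T) → 2595+0+29·5·3 = 3030.
Best split is after P, i.e. k = 1.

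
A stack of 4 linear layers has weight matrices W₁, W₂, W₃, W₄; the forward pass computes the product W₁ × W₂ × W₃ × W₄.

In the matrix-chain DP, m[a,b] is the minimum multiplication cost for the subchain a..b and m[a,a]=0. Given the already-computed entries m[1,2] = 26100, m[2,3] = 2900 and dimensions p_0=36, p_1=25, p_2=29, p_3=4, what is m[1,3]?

6500

m[1,3] = min over k∈[1,2] of m[1,k]+m[k+1,3]+p_{0}·p_k·p_{3}.
k=1: 0 + 2900 + 36·25·4 = 6500; k=2: 26100 + 0 + 36·29·4 = 30276.
Minimum: 6500 at k=1.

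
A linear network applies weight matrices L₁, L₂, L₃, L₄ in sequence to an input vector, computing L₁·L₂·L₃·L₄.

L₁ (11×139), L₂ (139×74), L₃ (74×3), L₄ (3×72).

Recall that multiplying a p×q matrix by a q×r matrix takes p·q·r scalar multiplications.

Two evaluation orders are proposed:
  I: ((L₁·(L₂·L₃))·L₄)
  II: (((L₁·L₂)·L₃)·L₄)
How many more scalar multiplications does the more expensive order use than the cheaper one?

80143

Order I = ((L₁·(L₂·L₃))·L₄): (L₂·L₃): 139×74 by 74×3 → 139×3, cost 139·74·3 = 30858; (L₁·(L₂·L₃)): 11×139 by 139×3 → 11×3, cost 11·139·3 = 4587; cumulative 35445; ((L₁·(L₂·L₃))·L₄): 11×3 by 3×72 → 11×72, cost 11·3·72 = 2376; cumulative 37821. Total 37821.
Order II = (((L₁·L₂)·L₃)·L₄): (L₁·L₂): 11×139 by 139×74 → 11×74, cost 11·139·74 = 113146; ((L₁·L₂)·L₃): 11×74 by 74×3 → 11×3, cost 11·74·3 = 2442; cumulative 115588; (((L₁·L₂)·L₃)·L₄): 11×3 by 3×72 → 11×72, cost 11·3·72 = 2376; cumulative 117964. Total 117964.
Difference: |37821 − 117964| = 80143.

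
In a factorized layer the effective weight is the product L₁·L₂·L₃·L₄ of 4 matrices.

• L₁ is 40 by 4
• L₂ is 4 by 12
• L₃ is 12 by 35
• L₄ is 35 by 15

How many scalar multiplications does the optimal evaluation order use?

Adjacent pairs: L₁L₂ = 40·4·12 = 1920; L₂L₃ = 4·12·35 = 1680; L₃L₄ = 12·35·15 = 6300.
Length 3: L₁..L₃: k=1: 0+1680+40·4·35=7280; k=2: 1920+0+40·12·35=18720 → min 7280 | L₂..L₄: k=2: 0+6300+4·12·15=7020; k=3: 1680+0+4·35·15=3780 → min 3780.
Length 4: L₁..L₄: k=1: 0+3780+40·4·15=6180; k=2: 1920+6300+40·12·15=15420; k=3: 7280+0+40·35·15=28280 → min 6180.
Optimal order: (L₁·((L₂·L₃)·L₄)) with cost 6180.

6180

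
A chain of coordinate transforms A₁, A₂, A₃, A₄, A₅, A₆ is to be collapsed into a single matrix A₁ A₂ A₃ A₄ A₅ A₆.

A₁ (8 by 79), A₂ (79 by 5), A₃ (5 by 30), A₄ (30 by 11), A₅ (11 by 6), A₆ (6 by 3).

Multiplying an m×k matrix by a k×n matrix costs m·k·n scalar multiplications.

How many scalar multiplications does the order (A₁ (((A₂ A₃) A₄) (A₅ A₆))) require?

42621

(A₂ A₃): 79×5 by 5×30 → 79×30, cost 79·5·30 = 11850
((A₂ A₃) A₄): 79×30 by 30×11 → 79×11, cost 79·30·11 = 26070; cumulative 37920
(A₅ A₆): 11×6 by 6×3 → 11×3, cost 11·6·3 = 198
(((A₂ A₃) A₄) (A₅ A₆)): 79×11 by 11×3 → 79×3, cost 79·11·3 = 2607; cumulative 40725
(A₁ (((A₂ A₃) A₄) (A₅ A₆))): 8×79 by 79×3 → 8×3, cost 8·79·3 = 1896; cumulative 42621
Total: 42621 scalar multiplications.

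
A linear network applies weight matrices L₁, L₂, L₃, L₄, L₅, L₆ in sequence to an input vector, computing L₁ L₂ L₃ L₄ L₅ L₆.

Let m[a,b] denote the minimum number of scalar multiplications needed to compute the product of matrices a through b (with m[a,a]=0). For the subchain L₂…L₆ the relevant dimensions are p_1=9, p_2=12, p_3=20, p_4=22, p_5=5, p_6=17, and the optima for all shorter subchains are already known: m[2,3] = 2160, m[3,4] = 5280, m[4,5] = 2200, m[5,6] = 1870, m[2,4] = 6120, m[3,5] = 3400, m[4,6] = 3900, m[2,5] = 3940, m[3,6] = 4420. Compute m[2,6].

4705

m[2,6] = min over k∈[2,5] of m[2,k]+m[k+1,6]+p_{1}·p_k·p_{6}.
k=2: 0 + 4420 + 9·12·17 = 6256; k=3: 2160 + 3900 + 9·20·17 = 9120; k=4: 6120 + 1870 + 9·22·17 = 11356; k=5: 3940 + 0 + 9·5·17 = 4705.
Minimum: 4705 at k=5.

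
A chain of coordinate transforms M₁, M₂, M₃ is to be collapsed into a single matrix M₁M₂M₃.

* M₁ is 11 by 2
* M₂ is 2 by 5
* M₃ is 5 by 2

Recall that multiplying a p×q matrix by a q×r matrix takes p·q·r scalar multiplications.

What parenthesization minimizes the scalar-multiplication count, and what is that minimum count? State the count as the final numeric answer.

64

(M₁(M₂M₃)): cost 64.
((M₁M₂)M₃): cost 220.
Optimal: (M₁(M₂M₃)) with cost 64.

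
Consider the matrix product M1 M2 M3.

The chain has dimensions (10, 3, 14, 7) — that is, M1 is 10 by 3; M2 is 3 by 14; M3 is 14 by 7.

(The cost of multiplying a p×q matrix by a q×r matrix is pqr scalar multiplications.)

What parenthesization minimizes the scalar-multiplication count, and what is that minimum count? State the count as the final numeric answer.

504

(M1 (M2 M3)): cost 504.
((M1 M2) M3): cost 1400.
Optimal: (M1 (M2 M3)) with cost 504.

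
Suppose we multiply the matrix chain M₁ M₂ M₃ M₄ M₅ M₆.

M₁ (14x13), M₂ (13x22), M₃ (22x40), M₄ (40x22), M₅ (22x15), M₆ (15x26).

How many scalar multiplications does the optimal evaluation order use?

35360

Adjacent pairs: M₁M₂ = 14·13·22 = 4004; M₂M₃ = 13·22·40 = 11440; M₃M₄ = 22·40·22 = 19360; M₄M₅ = 40·22·15 = 13200; M₅M₆ = 22·15·26 = 8580.
Length 3: M₁..M₃: k=1: 0+11440+14·13·40=18720; k=2: 4004+0+14·22·40=16324 → min 16324 | M₂..M₄: k=2: 0+19360+13·22·22=25652; k=3: 11440+0+13·40·22=22880 → min 22880 | M₃..M₅: k=3: 0+13200+22·40·15=26400; k=4: 19360+0+22·22·15=26620 → min 26400 | M₄..M₆: k=4: 0+8580+40·22·26=31460; k=5: 13200+0+40·15·26=28800 → min 28800.
Length 4: M₁..M₄: k=1: 0+22880+14·13·22=26884; k=2: 4004+19360+14·22·22=30140; k=3: 16324+0+14·40·22=28644 → min 26884 | M₂..M₅: k=2: 0+26400+13·22·15=30690; k=3: 11440+13200+13·40·15=32440; k=4: 22880+0+13·22·15=27170 → min 27170 | M₃..M₆: k=3: 0+28800+22·40·26=51680; k=4: 19360+8580+22·22·26=40524; k=5: 26400+0+22·15·26=34980 → min 34980.
Length 5: M₁..M₅: k=1: 0+27170+14·13·15=29900; k=2: 4004+26400+14·22·15=35024; k=3: 16324+13200+14·40·15=37924; k=4: 26884+0+14·22·15=31504 → min 29900 | M₂..M₆: k=2: 0+34980+13·22·26=42416; k=3: 11440+28800+13·40·26=53760; k=4: 22880+8580+13·22·26=38896; k=5: 27170+0+13·15·26=32240 → min 32240.
Length 6: M₁..M₆: k=1: 0+32240+14·13·26=36972; k=2: 4004+34980+14·22·26=46992; k=3: 16324+28800+14·40·26=59684; k=4: 26884+8580+14·22·26=43472; k=5: 29900+0+14·15·26=35360 → min 35360.
Optimal order: ((M₁ (((M₂ M₃) M₄) M₅)) M₆) with cost 35360.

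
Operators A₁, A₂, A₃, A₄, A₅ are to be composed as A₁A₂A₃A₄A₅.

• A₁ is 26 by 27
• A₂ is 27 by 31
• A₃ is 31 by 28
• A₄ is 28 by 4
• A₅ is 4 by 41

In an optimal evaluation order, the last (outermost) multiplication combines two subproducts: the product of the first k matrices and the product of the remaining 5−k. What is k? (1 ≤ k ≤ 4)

4

Adjacent pairs: A₁A₂ = 26·27·31 = 21762; A₂A₃ = 27·31·28 = 23436; A₃A₄ = 31·28·4 = 3472; A₄A₅ = 28·4·41 = 4592.
Length 3: A₁..A₃: k=1: 0+23436+26·27·28=43092; k=2: 21762+0+26·31·28=44330 → min 43092 | A₂..A₄: k=2: 0+3472+27·31·4=6820; k=3: 23436+0+27·28·4=26460 → min 6820 | A₃..A₅: k=3: 0+4592+31·28·41=40180; k=4: 3472+0+31·4·41=8556 → min 8556.
Length 4: A₁..A₄: k=1: 0+6820+26·27·4=9628; k=2: 21762+3472+26·31·4=28458; k=3: 43092+0+26·28·4=46004 → min 9628 | A₂..A₅: k=2: 0+8556+27·31·41=42873; k=3: 23436+4592+27·28·41=59024; k=4: 6820+0+27·4·41=11248 → min 11248.
Top-level splits: k=1: (A₁..A₁)·(A₂..A₅) → 0+11248+26·27·41 = 40030; k=2: (A₁..A₂)·(A₃..A₅) → 21762+8556+26·31·41 = 63364; k=3: (A₁..A₃)·(A₄..A₅) → 43092+4592+26·28·41 = 77532; k=4: (A₁..A₄)·(A₅..A₅) → 9628+0+26·4·41 = 13892.
Best split is after A₄, i.e. k = 4.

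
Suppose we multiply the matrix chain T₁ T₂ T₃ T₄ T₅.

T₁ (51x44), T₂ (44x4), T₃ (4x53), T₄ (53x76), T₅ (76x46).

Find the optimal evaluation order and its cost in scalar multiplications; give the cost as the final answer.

48456

Adjacent pairs: T₁T₂ = 51·44·4 = 8976; T₂T₃ = 44·4·53 = 9328; T₃T₄ = 4·53·76 = 16112; T₄T₅ = 53·76·46 = 185288.
Length 3: T₁..T₃: k=1: 0+9328+51·44·53=128260; k=2: 8976+0+51·4·53=19788 → min 19788 | T₂..T₄: k=2: 0+16112+44·4·76=29488; k=3: 9328+0+44·53·76=186560 → min 29488 | T₃..T₅: k=3: 0+185288+4·53·46=195040; k=4: 16112+0+4·76·46=30096 → min 30096.
Length 4: T₁..T₄: k=1: 0+29488+51·44·76=200032; k=2: 8976+16112+51·4·76=40592; k=3: 19788+0+51·53·76=225216 → min 40592 | T₂..T₅: k=2: 0+30096+44·4·46=38192; k=3: 9328+185288+44·53·46=301888; k=4: 29488+0+44·76·46=183312 → min 38192.
Length 5: T₁..T₅: k=1: 0+38192+51·44·46=141416; k=2: 8976+30096+51·4·46=48456; k=3: 19788+185288+51·53·46=329414; k=4: 40592+0+51·76·46=218888 → min 48456.
Optimal parenthesization: ((T₁ T₂) ((T₃ T₄) T₅)) with cost 48456.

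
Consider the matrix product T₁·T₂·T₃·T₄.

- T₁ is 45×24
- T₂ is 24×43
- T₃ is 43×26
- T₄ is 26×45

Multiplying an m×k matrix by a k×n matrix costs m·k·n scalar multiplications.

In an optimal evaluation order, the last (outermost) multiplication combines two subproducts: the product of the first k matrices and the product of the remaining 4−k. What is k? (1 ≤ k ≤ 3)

1

Adjacent pairs: T₁T₂ = 45·24·43 = 46440; T₂T₃ = 24·43·26 = 26832; T₃T₄ = 43·26·45 = 50310.
Length 3: T₁..T₃: k=1: 0+26832+45·24·26=54912; k=2: 46440+0+45·43·26=96750 → min 54912 | T₂..T₄: k=2: 0+50310+24·43·45=96750; k=3: 26832+0+24·26·45=54912 → min 54912.
Top-level splits: k=1: (T₁..T₁)·(T₂..T₄) → 0+54912+45·24·45 = 103512; k=2: (T₁..T₂)·(T₃..T₄) → 46440+50310+45·43·45 = 183825; k=3: (T₁..T₃)·(T₄..T₄) → 54912+0+45·26·45 = 107562.
Best split is after T₁, i.e. k = 1.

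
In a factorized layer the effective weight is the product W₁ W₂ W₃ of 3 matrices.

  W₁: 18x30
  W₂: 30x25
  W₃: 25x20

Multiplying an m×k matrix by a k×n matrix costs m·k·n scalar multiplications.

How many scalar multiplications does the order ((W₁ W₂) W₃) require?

22500

(W₁ W₂): 18×30 by 30×25 → 18×25, cost 18·30·25 = 13500
((W₁ W₂) W₃): 18×25 by 25×20 → 18×20, cost 18·25·20 = 9000; cumulative 22500
Total: 22500 scalar multiplications.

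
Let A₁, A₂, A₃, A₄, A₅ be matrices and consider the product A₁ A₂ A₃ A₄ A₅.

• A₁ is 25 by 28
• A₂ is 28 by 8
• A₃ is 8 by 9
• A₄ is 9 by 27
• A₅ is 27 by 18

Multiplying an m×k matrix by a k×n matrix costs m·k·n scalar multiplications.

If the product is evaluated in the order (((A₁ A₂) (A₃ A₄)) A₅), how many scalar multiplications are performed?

25094

(A₁ A₂): 25×28 by 28×8 → 25×8, cost 25·28·8 = 5600
(A₃ A₄): 8×9 by 9×27 → 8×27, cost 8·9·27 = 1944
((A₁ A₂) (A₃ A₄)): 25×8 by 8×27 → 25×27, cost 25·8·27 = 5400; cumulative 12944
(((A₁ A₂) (A₃ A₄)) A₅): 25×27 by 27×18 → 25×18, cost 25·27·18 = 12150; cumulative 25094
Total: 25094 scalar multiplications.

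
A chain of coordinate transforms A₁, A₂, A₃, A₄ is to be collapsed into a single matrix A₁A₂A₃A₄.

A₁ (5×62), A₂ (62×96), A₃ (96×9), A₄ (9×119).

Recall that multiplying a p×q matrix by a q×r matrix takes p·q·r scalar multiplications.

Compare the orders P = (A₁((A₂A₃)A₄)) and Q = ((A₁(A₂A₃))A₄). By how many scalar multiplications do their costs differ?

Order P = (A₁((A₂A₃)A₄)): (A₂A₃): 62×96 by 96×9 → 62×9, cost 62·96·9 = 53568; ((A₂A₃)A₄): 62×9 by 9×119 → 62×119, cost 62·9·119 = 66402; cumulative 119970; (A₁((A₂A₃)A₄)): 5×62 by 62×119 → 5×119, cost 5·62·119 = 36890; cumulative 156860. Total 156860.
Order Q = ((A₁(A₂A₃))A₄): (A₂A₃): 62×96 by 96×9 → 62×9, cost 62·96·9 = 53568; (A₁(A₂A₃)): 5×62 by 62×9 → 5×9, cost 5·62·9 = 2790; cumulative 56358; ((A₁(A₂A₃))A₄): 5×9 by 9×119 → 5×119, cost 5·9·119 = 5355; cumulative 61713. Total 61713.
Difference: |156860 − 61713| = 95147.

95147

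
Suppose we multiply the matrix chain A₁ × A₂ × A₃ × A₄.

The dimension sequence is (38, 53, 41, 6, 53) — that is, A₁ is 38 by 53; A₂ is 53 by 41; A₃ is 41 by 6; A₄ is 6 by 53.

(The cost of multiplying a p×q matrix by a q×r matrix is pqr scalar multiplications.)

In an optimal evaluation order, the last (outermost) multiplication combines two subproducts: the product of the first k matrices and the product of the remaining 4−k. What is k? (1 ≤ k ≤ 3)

Adjacent pairs: A₁A₂ = 38·53·41 = 82574; A₂A₃ = 53·41·6 = 13038; A₃A₄ = 41·6·53 = 13038.
Length 3: A₁..A₃: k=1: 0+13038+38·53·6=25122; k=2: 82574+0+38·41·6=91922 → min 25122 | A₂..A₄: k=2: 0+13038+53·41·53=128207; k=3: 13038+0+53·6·53=29892 → min 29892.
Top-level splits: k=1: (A₁..A₁)·(A₂..A₄) → 0+29892+38·53·53 = 136634; k=2: (A₁..A₂)·(A₃..A₄) → 82574+13038+38·41·53 = 178186; k=3: (A₁..A₃)·(A₄..A₄) → 25122+0+38·6·53 = 37206.
Best split is after A₃, i.e. k = 3.

3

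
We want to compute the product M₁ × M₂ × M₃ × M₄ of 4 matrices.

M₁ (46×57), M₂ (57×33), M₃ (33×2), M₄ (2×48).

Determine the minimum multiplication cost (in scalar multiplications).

Adjacent pairs: M₁M₂ = 46·57·33 = 86526; M₂M₃ = 57·33·2 = 3762; M₃M₄ = 33·2·48 = 3168.
Length 3: M₁..M₃: k=1: 0+3762+46·57·2=9006; k=2: 86526+0+46·33·2=89562 → min 9006 | M₂..M₄: k=2: 0+3168+57·33·48=93456; k=3: 3762+0+57·2·48=9234 → min 9234.
Length 4: M₁..M₄: k=1: 0+9234+46·57·48=135090; k=2: 86526+3168+46·33·48=162558; k=3: 9006+0+46·2·48=13422 → min 13422.
Optimal order: ((M₁ × (M₂ × M₃)) × M₄) with cost 13422.

13422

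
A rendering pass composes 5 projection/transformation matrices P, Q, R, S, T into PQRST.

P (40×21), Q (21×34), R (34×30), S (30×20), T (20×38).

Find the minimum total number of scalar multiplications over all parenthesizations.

81220

Adjacent pairs: PQ = 40·21·34 = 28560; QR = 21·34·30 = 21420; RS = 34·30·20 = 20400; ST = 30·20·38 = 22800.
Length 3: P..R: k=1: 0+21420+40·21·30=46620; k=2: 28560+0+40·34·30=69360 → min 46620 | Q..S: k=2: 0+20400+21·34·20=34680; k=3: 21420+0+21·30·20=34020 → min 34020 | R..T: k=3: 0+22800+34·30·38=61560; k=4: 20400+0+34·20·38=46240 → min 46240.
Length 4: P..S: k=1: 0+34020+40·21·20=50820; k=2: 28560+20400+40·34·20=76160; k=3: 46620+0+40·30·20=70620 → min 50820 | Q..T: k=2: 0+46240+21·34·38=73372; k=3: 21420+22800+21·30·38=68160; k=4: 34020+0+21·20·38=49980 → min 49980.
Length 5: P..T: k=1: 0+49980+40·21·38=81900; k=2: 28560+46240+40·34·38=126480; k=3: 46620+22800+40·30·38=115020; k=4: 50820+0+40·20·38=81220 → min 81220.
Optimal order: ((P((QR)S))T) with cost 81220.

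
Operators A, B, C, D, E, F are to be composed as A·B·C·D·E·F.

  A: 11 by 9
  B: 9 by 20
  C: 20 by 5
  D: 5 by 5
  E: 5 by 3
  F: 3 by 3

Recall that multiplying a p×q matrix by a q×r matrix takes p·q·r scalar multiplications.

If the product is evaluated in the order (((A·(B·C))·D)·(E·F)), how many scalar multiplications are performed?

1880

(B·C): 9×20 by 20×5 → 9×5, cost 9·20·5 = 900
(A·(B·C)): 11×9 by 9×5 → 11×5, cost 11·9·5 = 495; cumulative 1395
((A·(B·C))·D): 11×5 by 5×5 → 11×5, cost 11·5·5 = 275; cumulative 1670
(E·F): 5×3 by 3×3 → 5×3, cost 5·3·3 = 45
(((A·(B·C))·D)·(E·F)): 11×5 by 5×3 → 11×3, cost 11·5·3 = 165; cumulative 1880
Total: 1880 scalar multiplications.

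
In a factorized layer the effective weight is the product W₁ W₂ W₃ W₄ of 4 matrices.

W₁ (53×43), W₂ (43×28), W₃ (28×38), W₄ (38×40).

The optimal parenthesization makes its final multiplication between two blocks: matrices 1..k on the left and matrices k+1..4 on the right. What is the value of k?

Adjacent pairs: W₁W₂ = 53·43·28 = 63812; W₂W₃ = 43·28·38 = 45752; W₃W₄ = 28·38·40 = 42560.
Length 3: W₁..W₃: k=1: 0+45752+53·43·38=132354; k=2: 63812+0+53·28·38=120204 → min 120204 | W₂..W₄: k=2: 0+42560+43·28·40=90720; k=3: 45752+0+43·38·40=111112 → min 90720.
Top-level splits: k=1: (W₁..W₁)·(W₂..W₄) → 0+90720+53·43·40 = 181880; k=2: (W₁..W₂)·(W₃..W₄) → 63812+42560+53·28·40 = 165732; k=3: (W₁..W₃)·(W₄..W₄) → 120204+0+53·38·40 = 200764.
Best split is after W₂, i.e. k = 2.

2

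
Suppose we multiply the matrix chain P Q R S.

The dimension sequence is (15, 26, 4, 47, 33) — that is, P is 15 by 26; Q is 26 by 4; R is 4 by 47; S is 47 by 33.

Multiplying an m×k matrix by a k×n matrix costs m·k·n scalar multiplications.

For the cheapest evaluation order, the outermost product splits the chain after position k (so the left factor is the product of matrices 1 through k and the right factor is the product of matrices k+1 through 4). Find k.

2

Adjacent pairs: PQ = 15·26·4 = 1560; QR = 26·4·47 = 4888; RS = 4·47·33 = 6204.
Length 3: P..R: k=1: 0+4888+15·26·47=23218; k=2: 1560+0+15·4·47=4380 → min 4380 | Q..S: k=2: 0+6204+26·4·33=9636; k=3: 4888+0+26·47·33=45214 → min 9636.
Top-level splits: k=1: (P..P)·(Q..S) → 0+9636+15·26·33 = 22506; k=2: (P..Q)·(R..S) → 1560+6204+15·4·33 = 9744; k=3: (P..R)·(S..S) → 4380+0+15·47·33 = 27645.
Best split is after Q, i.e. k = 2.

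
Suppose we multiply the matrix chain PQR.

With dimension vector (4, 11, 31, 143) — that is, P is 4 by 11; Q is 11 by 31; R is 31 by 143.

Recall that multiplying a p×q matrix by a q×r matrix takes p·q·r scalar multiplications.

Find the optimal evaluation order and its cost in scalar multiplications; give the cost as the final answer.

(P(QR)): cost 55055.
((PQ)R): cost 19096.
Optimal: ((PQ)R) with cost 19096.

19096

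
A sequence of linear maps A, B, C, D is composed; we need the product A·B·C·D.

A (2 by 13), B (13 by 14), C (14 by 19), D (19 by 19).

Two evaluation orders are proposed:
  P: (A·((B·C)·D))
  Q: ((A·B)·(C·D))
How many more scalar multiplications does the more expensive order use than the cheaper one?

2695

Order P = (A·((B·C)·D)): (B·C): 13×14 by 14×19 → 13×19, cost 13·14·19 = 3458; ((B·C)·D): 13×19 by 19×19 → 13×19, cost 13·19·19 = 4693; cumulative 8151; (A·((B·C)·D)): 2×13 by 13×19 → 2×19, cost 2·13·19 = 494; cumulative 8645. Total 8645.
Order Q = ((A·B)·(C·D)): (A·B): 2×13 by 13×14 → 2×14, cost 2·13·14 = 364; (C·D): 14×19 by 19×19 → 14×19, cost 14·19·19 = 5054; ((A·B)·(C·D)): 2×14 by 14×19 → 2×19, cost 2·14·19 = 532; cumulative 5950. Total 5950.
Difference: |8645 − 5950| = 2695.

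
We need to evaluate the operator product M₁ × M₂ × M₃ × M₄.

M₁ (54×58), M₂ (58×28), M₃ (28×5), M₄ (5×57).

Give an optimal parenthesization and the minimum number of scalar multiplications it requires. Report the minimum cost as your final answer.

Adjacent pairs: M₁M₂ = 54·58·28 = 87696; M₂M₃ = 58·28·5 = 8120; M₃M₄ = 28·5·57 = 7980.
Length 3: M₁..M₃: k=1: 0+8120+54·58·5=23780; k=2: 87696+0+54·28·5=95256 → min 23780 | M₂..M₄: k=2: 0+7980+58·28·57=100548; k=3: 8120+0+58·5·57=24650 → min 24650.
Length 4: M₁..M₄: k=1: 0+24650+54·58·57=203174; k=2: 87696+7980+54·28·57=181860; k=3: 23780+0+54·5·57=39170 → min 39170.
Optimal parenthesization: ((M₁ × (M₂ × M₃)) × M₄) with cost 39170.

39170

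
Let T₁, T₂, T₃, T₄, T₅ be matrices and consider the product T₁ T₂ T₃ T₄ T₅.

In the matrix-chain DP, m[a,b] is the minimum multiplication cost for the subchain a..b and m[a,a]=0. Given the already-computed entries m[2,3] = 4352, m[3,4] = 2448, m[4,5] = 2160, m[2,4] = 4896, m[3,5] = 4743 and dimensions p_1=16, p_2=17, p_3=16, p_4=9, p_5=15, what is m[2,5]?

m[2,5] = min over k∈[2,4] of m[2,k]+m[k+1,5]+p_{1}·p_k·p_{5}.
k=2: 0 + 4743 + 16·17·15 = 8823; k=3: 4352 + 2160 + 16·16·15 = 10352; k=4: 4896 + 0 + 16·9·15 = 7056.
Minimum: 7056 at k=4.

7056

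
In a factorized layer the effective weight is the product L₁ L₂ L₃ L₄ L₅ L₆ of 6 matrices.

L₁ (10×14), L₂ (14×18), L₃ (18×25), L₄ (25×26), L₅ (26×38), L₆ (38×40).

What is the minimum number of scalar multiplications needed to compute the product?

Adjacent pairs: L₁L₂ = 10·14·18 = 2520; L₂L₃ = 14·18·25 = 6300; L₃L₄ = 18·25·26 = 11700; L₄L₅ = 25·26·38 = 24700; L₅L₆ = 26·38·40 = 39520.
Length 3: L₁..L₃: k=1: 0+6300+10·14·25=9800; k=2: 2520+0+10·18·25=7020 → min 7020 | L₂..L₄: k=2: 0+11700+14·18·26=18252; k=3: 6300+0+14·25·26=15400 → min 15400 | L₃..L₅: k=3: 0+24700+18·25·38=41800; k=4: 11700+0+18·26·38=29484 → min 29484 | L₄..L₆: k=4: 0+39520+25·26·40=65520; k=5: 24700+0+25·38·40=62700 → min 62700.
Length 4: L₁..L₄: k=1: 0+15400+10·14·26=19040; k=2: 2520+11700+10·18·26=18900; k=3: 7020+0+10·25·26=13520 → min 13520 | L₂..L₅: k=2: 0+29484+14·18·38=39060; k=3: 6300+24700+14·25·38=44300; k=4: 15400+0+14·26·38=29232 → min 29232 | L₃..L₆: k=3: 0+62700+18·25·40=80700; k=4: 11700+39520+18·26·40=69940; k=5: 29484+0+18·38·40=56844 → min 56844.
Length 5: L₁..L₅: k=1: 0+29232+10·14·38=34552; k=2: 2520+29484+10·18·38=38844; k=3: 7020+24700+10·25·38=41220; k=4: 13520+0+10·26·38=23400 → min 23400 | L₂..L₆: k=2: 0+56844+14·18·40=66924; k=3: 6300+62700+14·25·40=83000; k=4: 15400+39520+14·26·40=69480; k=5: 29232+0+14·38·40=50512 → min 50512.
Length 6: L₁..L₆: k=1: 0+50512+10·14·40=56112; k=2: 2520+56844+10·18·40=66564; k=3: 7020+62700+10·25·40=79720; k=4: 13520+39520+10·26·40=63440; k=5: 23400+0+10·38·40=38600 → min 38600.
Optimal order: (((((L₁ L₂) L₃) L₄) L₅) L₆) with cost 38600.

38600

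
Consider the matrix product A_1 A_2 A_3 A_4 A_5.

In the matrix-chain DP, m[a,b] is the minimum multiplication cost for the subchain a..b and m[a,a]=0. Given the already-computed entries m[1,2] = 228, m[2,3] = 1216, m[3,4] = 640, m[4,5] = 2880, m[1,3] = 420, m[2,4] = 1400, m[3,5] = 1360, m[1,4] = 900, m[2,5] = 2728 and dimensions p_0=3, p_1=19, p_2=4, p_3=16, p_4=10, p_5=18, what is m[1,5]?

m[1,5] = min over k∈[1,4] of m[1,k]+m[k+1,5]+p_{0}·p_k·p_{5}.
k=1: 0 + 2728 + 3·19·18 = 3754; k=2: 228 + 1360 + 3·4·18 = 1804; k=3: 420 + 2880 + 3·16·18 = 4164; k=4: 900 + 0 + 3·10·18 = 1440.
Minimum: 1440 at k=4.

1440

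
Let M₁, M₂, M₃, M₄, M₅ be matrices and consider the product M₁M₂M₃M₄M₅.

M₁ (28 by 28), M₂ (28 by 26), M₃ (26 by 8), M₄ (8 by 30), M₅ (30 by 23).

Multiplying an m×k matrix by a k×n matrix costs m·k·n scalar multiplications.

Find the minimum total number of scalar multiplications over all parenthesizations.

22768

Adjacent pairs: M₁M₂ = 28·28·26 = 20384; M₂M₃ = 28·26·8 = 5824; M₃M₄ = 26·8·30 = 6240; M₄M₅ = 8·30·23 = 5520.
Length 3: M₁..M₃: k=1: 0+5824+28·28·8=12096; k=2: 20384+0+28·26·8=26208 → min 12096 | M₂..M₄: k=2: 0+6240+28·26·30=28080; k=3: 5824+0+28·8·30=12544 → min 12544 | M₃..M₅: k=3: 0+5520+26·8·23=10304; k=4: 6240+0+26·30·23=24180 → min 10304.
Length 4: M₁..M₄: k=1: 0+12544+28·28·30=36064; k=2: 20384+6240+28·26·30=48464; k=3: 12096+0+28·8·30=18816 → min 18816 | M₂..M₅: k=2: 0+10304+28·26·23=27048; k=3: 5824+5520+28·8·23=16496; k=4: 12544+0+28·30·23=31864 → min 16496.
Length 5: M₁..M₅: k=1: 0+16496+28·28·23=34528; k=2: 20384+10304+28·26·23=47432; k=3: 12096+5520+28·8·23=22768; k=4: 18816+0+28·30·23=38136 → min 22768.
Optimal order: ((M₁(M₂M₃))(M₄M₅)) with cost 22768.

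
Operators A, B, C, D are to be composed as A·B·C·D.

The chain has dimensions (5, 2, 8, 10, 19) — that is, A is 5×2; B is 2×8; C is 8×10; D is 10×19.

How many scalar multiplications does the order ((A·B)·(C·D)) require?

(A·B): 5×2 by 2×8 → 5×8, cost 5·2·8 = 80
(C·D): 8×10 by 10×19 → 8×19, cost 8·10·19 = 1520
((A·B)·(C·D)): 5×8 by 8×19 → 5×19, cost 5·8·19 = 760; cumulative 2360
Total: 2360 scalar multiplications.

2360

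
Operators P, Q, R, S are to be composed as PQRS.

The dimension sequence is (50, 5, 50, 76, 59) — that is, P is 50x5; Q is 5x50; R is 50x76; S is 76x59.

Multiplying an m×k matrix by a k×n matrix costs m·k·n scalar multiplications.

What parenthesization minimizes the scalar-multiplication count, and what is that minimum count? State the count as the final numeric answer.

56170

Adjacent pairs: PQ = 50·5·50 = 12500; QR = 5·50·76 = 19000; RS = 50·76·59 = 224200.
Length 3: P..R: k=1: 0+19000+50·5·76=38000; k=2: 12500+0+50·50·76=202500 → min 38000 | Q..S: k=2: 0+224200+5·50·59=238950; k=3: 19000+0+5·76·59=41420 → min 41420.
Length 4: P..S: k=1: 0+41420+50·5·59=56170; k=2: 12500+224200+50·50·59=384200; k=3: 38000+0+50·76·59=262200 → min 56170.
Optimal parenthesization: (P((QR)S)) with cost 56170.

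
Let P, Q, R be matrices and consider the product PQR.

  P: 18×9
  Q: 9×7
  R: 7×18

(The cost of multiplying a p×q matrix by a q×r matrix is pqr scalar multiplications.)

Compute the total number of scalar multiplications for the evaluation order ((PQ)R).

3402

(PQ): 18×9 by 9×7 → 18×7, cost 18·9·7 = 1134
((PQ)R): 18×7 by 7×18 → 18×18, cost 18·7·18 = 2268; cumulative 3402
Total: 3402 scalar multiplications.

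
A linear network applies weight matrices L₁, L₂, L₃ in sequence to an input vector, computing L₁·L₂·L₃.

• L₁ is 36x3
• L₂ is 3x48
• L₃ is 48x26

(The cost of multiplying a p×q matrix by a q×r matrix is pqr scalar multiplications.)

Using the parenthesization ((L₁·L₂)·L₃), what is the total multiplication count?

(L₁·L₂): 36×3 by 3×48 → 36×48, cost 36·3·48 = 5184
((L₁·L₂)·L₃): 36×48 by 48×26 → 36×26, cost 36·48·26 = 44928; cumulative 50112
Total: 50112 scalar multiplications.

50112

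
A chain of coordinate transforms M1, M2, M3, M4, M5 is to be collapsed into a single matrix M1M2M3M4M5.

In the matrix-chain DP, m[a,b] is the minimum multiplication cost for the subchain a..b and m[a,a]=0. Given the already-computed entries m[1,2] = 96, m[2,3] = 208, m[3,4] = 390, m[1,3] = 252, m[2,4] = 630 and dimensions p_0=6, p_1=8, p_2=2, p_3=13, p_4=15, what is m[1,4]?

666

m[1,4] = min over k∈[1,3] of m[1,k]+m[k+1,4]+p_{0}·p_k·p_{4}.
k=1: 0 + 630 + 6·8·15 = 1350; k=2: 96 + 390 + 6·2·15 = 666; k=3: 252 + 0 + 6·13·15 = 1422.
Minimum: 666 at k=2.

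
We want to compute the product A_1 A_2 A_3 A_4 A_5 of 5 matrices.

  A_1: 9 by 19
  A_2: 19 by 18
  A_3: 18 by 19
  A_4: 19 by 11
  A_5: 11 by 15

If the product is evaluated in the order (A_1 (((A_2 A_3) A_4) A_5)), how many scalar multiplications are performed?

16169

(A_2 A_3): 19×18 by 18×19 → 19×19, cost 19·18·19 = 6498
((A_2 A_3) A_4): 19×19 by 19×11 → 19×11, cost 19·19·11 = 3971; cumulative 10469
(((A_2 A_3) A_4) A_5): 19×11 by 11×15 → 19×15, cost 19·11·15 = 3135; cumulative 13604
(A_1 (((A_2 A_3) A_4) A_5)): 9×19 by 19×15 → 9×15, cost 9·19·15 = 2565; cumulative 16169
Total: 16169 scalar multiplications.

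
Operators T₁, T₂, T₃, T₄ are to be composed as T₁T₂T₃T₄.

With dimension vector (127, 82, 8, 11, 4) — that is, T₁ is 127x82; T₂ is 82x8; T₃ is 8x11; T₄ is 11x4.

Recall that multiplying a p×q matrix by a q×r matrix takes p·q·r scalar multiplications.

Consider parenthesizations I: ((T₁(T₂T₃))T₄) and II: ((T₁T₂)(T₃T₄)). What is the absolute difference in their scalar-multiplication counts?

Order I = ((T₁(T₂T₃))T₄): (T₂T₃): 82×8 by 8×11 → 82×11, cost 82·8·11 = 7216; (T₁(T₂T₃)): 127×82 by 82×11 → 127×11, cost 127·82·11 = 114554; cumulative 121770; ((T₁(T₂T₃))T₄): 127×11 by 11×4 → 127×4, cost 127·11·4 = 5588; cumulative 127358. Total 127358.
Order II = ((T₁T₂)(T₃T₄)): (T₁T₂): 127×82 by 82×8 → 127×8, cost 127·82·8 = 83312; (T₃T₄): 8×11 by 11×4 → 8×4, cost 8·11·4 = 352; ((T₁T₂)(T₃T₄)): 127×8 by 8×4 → 127×4, cost 127·8·4 = 4064; cumulative 87728. Total 87728.
Difference: |127358 − 87728| = 39630.

39630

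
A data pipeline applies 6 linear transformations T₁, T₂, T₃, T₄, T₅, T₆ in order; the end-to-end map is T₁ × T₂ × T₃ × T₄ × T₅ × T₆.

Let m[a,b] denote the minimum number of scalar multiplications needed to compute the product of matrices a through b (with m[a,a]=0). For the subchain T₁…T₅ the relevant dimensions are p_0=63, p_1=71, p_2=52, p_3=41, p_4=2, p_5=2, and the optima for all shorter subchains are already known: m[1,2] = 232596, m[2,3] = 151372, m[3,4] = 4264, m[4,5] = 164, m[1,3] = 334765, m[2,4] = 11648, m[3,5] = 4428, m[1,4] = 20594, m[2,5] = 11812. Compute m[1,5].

m[1,5] = min over k∈[1,4] of m[1,k]+m[k+1,5]+p_{0}·p_k·p_{5}.
k=1: 0 + 11812 + 63·71·2 = 20758; k=2: 232596 + 4428 + 63·52·2 = 243576; k=3: 334765 + 164 + 63·41·2 = 340095; k=4: 20594 + 0 + 63·2·2 = 20846.
Minimum: 20758 at k=1.

20758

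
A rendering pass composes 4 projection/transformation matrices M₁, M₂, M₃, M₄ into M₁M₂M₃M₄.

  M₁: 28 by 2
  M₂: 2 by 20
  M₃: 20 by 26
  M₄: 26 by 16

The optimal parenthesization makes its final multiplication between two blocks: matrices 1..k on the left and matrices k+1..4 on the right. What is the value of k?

Adjacent pairs: M₁M₂ = 28·2·20 = 1120; M₂M₃ = 2·20·26 = 1040; M₃M₄ = 20·26·16 = 8320.
Length 3: M₁..M₃: k=1: 0+1040+28·2·26=2496; k=2: 1120+0+28·20·26=15680 → min 2496 | M₂..M₄: k=2: 0+8320+2·20·16=8960; k=3: 1040+0+2·26·16=1872 → min 1872.
Top-level splits: k=1: (M₁..M₁)·(M₂..M₄) → 0+1872+28·2·16 = 2768; k=2: (M₁..M₂)·(M₃..M₄) → 1120+8320+28·20·16 = 18400; k=3: (M₁..M₃)·(M₄..M₄) → 2496+0+28·26·16 = 14144.
Best split is after M₁, i.e. k = 1.

1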